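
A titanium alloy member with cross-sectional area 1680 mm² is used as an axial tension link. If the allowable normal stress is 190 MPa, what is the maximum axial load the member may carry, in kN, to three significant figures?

P_max = σ_allow · A = 190 · 1680 = 319200 N = 319.2 kN.

319 kN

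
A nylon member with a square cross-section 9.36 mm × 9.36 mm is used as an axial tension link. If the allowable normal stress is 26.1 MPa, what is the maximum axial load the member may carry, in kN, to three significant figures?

2.29 kN

A = 87.61 mm².
P_max = σ_allow · A = 26.1 · 87.61 = 2287 N = 2.287 kN.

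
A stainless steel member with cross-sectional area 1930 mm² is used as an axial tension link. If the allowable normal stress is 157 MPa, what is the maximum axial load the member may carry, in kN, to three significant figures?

303 kN

P_max = σ_allow · A = 157 · 1930 = 303000 N = 303 kN.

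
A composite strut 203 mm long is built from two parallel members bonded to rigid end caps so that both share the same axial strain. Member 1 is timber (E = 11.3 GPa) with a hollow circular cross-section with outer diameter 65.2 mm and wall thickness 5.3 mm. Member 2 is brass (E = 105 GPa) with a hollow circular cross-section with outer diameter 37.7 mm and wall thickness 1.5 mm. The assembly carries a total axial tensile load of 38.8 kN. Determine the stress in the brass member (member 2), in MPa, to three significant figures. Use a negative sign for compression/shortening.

140 MPa

A_1 = 997.4 mm².
A_2 = 170.6 mm².
Equal strain + equilibrium ⇒ each member carries load in proportion to AE: A₁E₁ = 11270000 N, A₂E₂ = 17910000 N, ΣAE = 29180000 N.
σ₂ = P·E₂/ΣAE = 38800·105000/29180000 = 139.6 MPa.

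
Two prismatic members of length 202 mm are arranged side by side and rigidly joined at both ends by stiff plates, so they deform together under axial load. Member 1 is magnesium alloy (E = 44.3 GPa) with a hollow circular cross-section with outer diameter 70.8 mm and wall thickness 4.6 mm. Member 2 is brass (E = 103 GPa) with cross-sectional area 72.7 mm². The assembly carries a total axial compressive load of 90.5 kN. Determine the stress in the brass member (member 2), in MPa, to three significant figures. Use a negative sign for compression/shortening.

A_1 = 956.7 mm².
Equal strain + equilibrium ⇒ each member carries load in proportion to AE: A₁E₁ = 42380000 N, A₂E₂ = 7488000 N, ΣAE = 49870000 N.
σ₂ = P·E₂/ΣAE = -90500·103000/49870000 = -186.9 MPa.

-187 MPa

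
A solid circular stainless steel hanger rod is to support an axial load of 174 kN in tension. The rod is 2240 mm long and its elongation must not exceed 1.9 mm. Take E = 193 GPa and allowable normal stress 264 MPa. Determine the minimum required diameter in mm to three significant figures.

36.8 mm

Required area A ≥ P/σ_allow = 174000/264 = 659.1 mm².
For a solid circular section, d ≥ √(4A/π) = 28.97 mm.
Elongation limit: A ≥ PL/(Eδ_allow) = 174000·2240/(193000·1.9) = 1063 mm² ⇒ d ≥ 36.79 mm.
The elongation limit governs.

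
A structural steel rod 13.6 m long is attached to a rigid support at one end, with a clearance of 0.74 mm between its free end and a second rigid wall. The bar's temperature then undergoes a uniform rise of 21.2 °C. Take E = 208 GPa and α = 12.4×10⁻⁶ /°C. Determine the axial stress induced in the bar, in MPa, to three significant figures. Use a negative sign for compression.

-43.4 MPa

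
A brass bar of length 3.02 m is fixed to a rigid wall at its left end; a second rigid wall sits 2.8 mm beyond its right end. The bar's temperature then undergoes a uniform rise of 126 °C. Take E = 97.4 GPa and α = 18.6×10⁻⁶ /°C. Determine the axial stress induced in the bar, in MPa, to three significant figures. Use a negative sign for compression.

-138 MPa

Free thermal expansion αLΔT = 18.6e-6 · 3020 · 126 = 7.078 mm.
The walls engage after the gap closes; constrained expansion = 7.078 − 2.8 = 4.278 mm.
The walls impose strain ε = −(4.278)/3020 = -1.4164e-03; σ = Eε = 97400 · -1.4164e-03 = -138 MPa.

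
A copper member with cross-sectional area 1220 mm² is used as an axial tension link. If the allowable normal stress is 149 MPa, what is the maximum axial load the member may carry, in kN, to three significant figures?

182 kN

P_max = σ_allow · A = 149 · 1220 = 181800 N = 181.8 kN.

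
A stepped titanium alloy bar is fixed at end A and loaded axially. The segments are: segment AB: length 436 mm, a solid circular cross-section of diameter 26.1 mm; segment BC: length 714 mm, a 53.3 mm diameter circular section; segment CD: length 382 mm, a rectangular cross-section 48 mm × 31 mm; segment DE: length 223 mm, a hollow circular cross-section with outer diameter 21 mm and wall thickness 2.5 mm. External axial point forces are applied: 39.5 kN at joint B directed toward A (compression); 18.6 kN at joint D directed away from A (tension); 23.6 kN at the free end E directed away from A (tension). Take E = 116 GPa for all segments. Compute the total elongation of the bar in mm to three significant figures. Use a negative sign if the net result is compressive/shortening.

Internal axial forces (sectioning from the free end, tension +): N_DE = 23.6 kN, N_CD = 42.2 kN, N_BC = 42.2 kN, N_AB = 2.7 kN.
A_AB = 535 mm².
A_BC = 2231 mm².
A_CD = 1488 mm².
A_DE = 145.3 mm².
δ_AB = 2700·436/(535·116000) = 0.01897 mm
δ_BC = 42200·714/(2231·116000) = 0.1164 mm
δ_CD = 42200·382/(1488·116000) = 0.09339 mm
δ_DE = 23600·223/(145.3·116000) = 0.3122 mm
δ = Σδ_i = 0.541 mm.

0.541 mm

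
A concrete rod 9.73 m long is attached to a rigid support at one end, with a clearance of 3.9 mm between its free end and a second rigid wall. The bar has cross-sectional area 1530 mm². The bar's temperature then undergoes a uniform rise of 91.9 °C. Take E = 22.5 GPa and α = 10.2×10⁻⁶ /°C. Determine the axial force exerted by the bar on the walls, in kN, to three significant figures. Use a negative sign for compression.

-18.5 kN

Free thermal expansion αLΔT = 10.2e-6 · 9730 · 91.9 = 9.121 mm.
The walls engage after the gap closes; constrained expansion = 9.121 − 3.9 = 5.221 mm.
The walls impose strain ε = −(5.221)/9730 = -5.3656e-04; σ = Eε = 22500 · -5.3656e-04 = -12.07 MPa.
Wall reaction R = σ·A = -12.07·1530 = -18470 N = -18.47 kN.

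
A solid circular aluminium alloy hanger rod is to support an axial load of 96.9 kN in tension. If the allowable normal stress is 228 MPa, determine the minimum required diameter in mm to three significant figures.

23.3 mm

Required area A ≥ P/σ_allow = 96900/228 = 425 mm².
For a solid circular section, d ≥ √(4A/π) = 23.26 mm.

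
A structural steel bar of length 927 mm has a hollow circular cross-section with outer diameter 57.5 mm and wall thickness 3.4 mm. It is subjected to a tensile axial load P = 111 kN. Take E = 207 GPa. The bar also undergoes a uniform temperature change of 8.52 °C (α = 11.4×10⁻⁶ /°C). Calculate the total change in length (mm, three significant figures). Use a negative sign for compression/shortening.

0.950 mm

A = 577.9 mm².
δ_mech = NL/(AE) = 111000·927/(577.9·207000) = 0.8602 mm.
δ_thermal = αLΔT = 11.4e-6·927·8.52 = 0.09004 mm.
δ = δ_mech + δ_thermal = 0.9503 mm.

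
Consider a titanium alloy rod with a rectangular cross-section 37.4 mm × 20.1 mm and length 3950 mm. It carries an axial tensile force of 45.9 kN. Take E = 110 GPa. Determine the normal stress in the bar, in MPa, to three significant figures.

61.1 MPa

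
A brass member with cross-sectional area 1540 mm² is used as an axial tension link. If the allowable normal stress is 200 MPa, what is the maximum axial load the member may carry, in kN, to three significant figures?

308 kN

P_max = σ_allow · A = 200 · 1540 = 308000 N = 308 kN.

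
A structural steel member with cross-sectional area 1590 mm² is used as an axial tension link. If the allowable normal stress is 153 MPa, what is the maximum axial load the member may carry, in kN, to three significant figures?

P_max = σ_allow · A = 153 · 1590 = 243300 N = 243.3 kN.

243 kN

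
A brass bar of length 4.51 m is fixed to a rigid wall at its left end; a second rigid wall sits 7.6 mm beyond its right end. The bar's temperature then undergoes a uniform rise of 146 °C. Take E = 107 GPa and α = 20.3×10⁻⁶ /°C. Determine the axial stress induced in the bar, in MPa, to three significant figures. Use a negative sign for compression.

-137 MPa

Free thermal expansion αLΔT = 20.3e-6 · 4510 · 146 = 13.37 mm.
The walls engage after the gap closes; constrained expansion = 13.37 − 7.6 = 5.767 mm.
The walls impose strain ε = −(5.767)/4510 = -1.2787e-03; σ = Eε = 107000 · -1.2787e-03 = -136.8 MPa.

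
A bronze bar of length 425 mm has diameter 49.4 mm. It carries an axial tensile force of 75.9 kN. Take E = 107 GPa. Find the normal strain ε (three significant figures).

3.70e-04

A = 1917 mm².
σ = N/A = 39.6 MPa; ε = σ/E = 39.6/107000 = 3.701e-04.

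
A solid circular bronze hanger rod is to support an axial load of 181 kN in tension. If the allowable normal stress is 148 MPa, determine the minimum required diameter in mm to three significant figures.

39.5 mm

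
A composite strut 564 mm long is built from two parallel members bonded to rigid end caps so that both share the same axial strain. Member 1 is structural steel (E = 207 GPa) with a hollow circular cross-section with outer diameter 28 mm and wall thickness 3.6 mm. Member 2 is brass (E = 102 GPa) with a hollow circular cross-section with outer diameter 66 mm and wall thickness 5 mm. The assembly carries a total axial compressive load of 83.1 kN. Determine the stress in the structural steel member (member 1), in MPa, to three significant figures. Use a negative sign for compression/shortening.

A_1 = 276 mm².
A_2 = 958.2 mm².
Equal strain + equilibrium ⇒ each member carries load in proportion to AE: A₁E₁ = 57120000 N, A₂E₂ = 97730000 N, ΣAE = 154900000 N.
σ₁ = P·E₁/ΣAE = -83100·207000/154900000 = -111.1 MPa.

-111 MPa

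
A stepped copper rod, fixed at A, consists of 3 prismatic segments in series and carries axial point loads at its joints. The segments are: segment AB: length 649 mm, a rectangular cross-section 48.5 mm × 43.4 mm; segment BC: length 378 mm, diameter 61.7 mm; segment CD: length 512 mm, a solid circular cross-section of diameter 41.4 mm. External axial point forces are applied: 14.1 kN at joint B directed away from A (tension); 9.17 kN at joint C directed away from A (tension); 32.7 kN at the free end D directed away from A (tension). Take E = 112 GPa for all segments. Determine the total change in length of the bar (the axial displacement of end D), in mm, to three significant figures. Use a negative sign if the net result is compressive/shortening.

Internal axial forces (sectioning from the free end, tension +): N_CD = 32.7 kN, N_BC = 41.87 kN, N_AB = 55.97 kN.
A_AB = 2105 mm².
A_BC = 2990 mm².
A_CD = 1346 mm².
δ_AB = 55970·649/(2105·112000) = 0.1541 mm
δ_BC = 41870·378/(2990·112000) = 0.04726 mm
δ_CD = 32700·512/(1346·112000) = 0.111 mm
δ = Σδ_i = 0.3124 mm.

0.312 mm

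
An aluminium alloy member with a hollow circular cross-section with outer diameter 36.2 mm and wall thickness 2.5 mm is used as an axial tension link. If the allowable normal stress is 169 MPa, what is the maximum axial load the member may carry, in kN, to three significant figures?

44.7 kN

A = 264.7 mm².
P_max = σ_allow · A = 169 · 264.7 = 44730 N = 44.73 kN.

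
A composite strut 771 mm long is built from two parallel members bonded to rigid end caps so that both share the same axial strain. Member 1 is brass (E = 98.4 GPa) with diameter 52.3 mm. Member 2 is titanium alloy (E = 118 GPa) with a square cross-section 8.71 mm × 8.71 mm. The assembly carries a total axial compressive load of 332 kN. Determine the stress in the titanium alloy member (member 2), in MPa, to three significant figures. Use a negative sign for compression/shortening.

A_1 = 2148 mm².
A_2 = 75.86 mm².
Equal strain + equilibrium ⇒ each member carries load in proportion to AE: A₁E₁ = 211400000 N, A₂E₂ = 8952000 N, ΣAE = 220300000 N.
σ₂ = P·E₂/ΣAE = -332000·118000/220300000 = -177.8 MPa.

-178 MPa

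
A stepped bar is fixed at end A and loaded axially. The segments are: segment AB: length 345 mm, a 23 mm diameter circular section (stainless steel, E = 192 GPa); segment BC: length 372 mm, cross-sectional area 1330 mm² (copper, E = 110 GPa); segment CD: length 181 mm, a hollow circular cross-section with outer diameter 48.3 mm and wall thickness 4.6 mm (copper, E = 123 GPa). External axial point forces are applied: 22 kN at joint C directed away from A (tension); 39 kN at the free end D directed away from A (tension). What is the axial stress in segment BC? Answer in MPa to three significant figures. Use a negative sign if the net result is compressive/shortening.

45.9 MPa

Internal axial forces (sectioning from the free end, tension +): N_CD = 39 kN, N_BC = 61 kN, N_AB = 61 kN.
σ_BC = N_BC/A_BC = 61000/1330 = 45.86 MPa.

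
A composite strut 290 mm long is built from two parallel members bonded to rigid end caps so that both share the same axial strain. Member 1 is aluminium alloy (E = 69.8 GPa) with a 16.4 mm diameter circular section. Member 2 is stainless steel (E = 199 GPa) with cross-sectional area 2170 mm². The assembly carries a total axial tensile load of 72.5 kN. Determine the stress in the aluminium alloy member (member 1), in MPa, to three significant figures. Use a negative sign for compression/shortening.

A_1 = 211.2 mm².
Equal strain + equilibrium ⇒ each member carries load in proportion to AE: A₁E₁ = 14740000 N, A₂E₂ = 431800000 N, ΣAE = 446600000 N.
σ₁ = P·E₁/ΣAE = 72500·69800/446600000 = 11.33 MPa.

11.3 MPa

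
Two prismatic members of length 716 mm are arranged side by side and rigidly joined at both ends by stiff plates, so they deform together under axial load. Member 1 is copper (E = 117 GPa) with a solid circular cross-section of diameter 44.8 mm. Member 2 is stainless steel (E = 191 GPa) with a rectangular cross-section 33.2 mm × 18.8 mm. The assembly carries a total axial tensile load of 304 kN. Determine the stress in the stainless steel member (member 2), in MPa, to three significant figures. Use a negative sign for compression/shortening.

A_1 = 1576 mm².
A_2 = 624.2 mm².
Equal strain + equilibrium ⇒ each member carries load in proportion to AE: A₁E₁ = 184400000 N, A₂E₂ = 119200000 N, ΣAE = 303600000 N.
σ₂ = P·E₂/ΣAE = 304000·191000/303600000 = 191.2 MPa.

191 MPa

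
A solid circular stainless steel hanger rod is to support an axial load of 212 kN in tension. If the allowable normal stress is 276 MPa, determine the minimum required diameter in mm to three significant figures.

31.3 mm

Required area A ≥ P/σ_allow = 212000/276 = 768.1 mm².
For a solid circular section, d ≥ √(4A/π) = 31.27 mm.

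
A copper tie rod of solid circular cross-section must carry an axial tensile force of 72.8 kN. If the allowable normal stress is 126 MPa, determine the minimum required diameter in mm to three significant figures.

Required area A ≥ P/σ_allow = 72800/126 = 577.8 mm².
For a solid circular section, d ≥ √(4A/π) = 27.12 mm.

27.1 mm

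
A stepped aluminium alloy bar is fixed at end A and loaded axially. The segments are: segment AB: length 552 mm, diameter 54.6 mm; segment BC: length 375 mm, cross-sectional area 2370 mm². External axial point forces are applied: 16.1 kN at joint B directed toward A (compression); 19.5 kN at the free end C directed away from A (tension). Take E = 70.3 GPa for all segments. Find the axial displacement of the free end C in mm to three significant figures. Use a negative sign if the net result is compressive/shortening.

Internal axial forces (sectioning from the free end, tension +): N_BC = 19.5 kN, N_AB = 3.4 kN.
A_AB = 2341 mm².
δ_AB = 3400·552/(2341·70300) = 0.0114 mm
δ_BC = 19500·375/(2370·70300) = 0.04389 mm
δ = Σδ_i = 0.05529 mm.

0.0553 mm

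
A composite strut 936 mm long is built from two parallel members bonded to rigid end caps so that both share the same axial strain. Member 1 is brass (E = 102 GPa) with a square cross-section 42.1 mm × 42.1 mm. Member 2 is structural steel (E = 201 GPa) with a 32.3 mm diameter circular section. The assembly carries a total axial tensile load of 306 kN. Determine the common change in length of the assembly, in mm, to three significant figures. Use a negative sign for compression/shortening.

A_1 = 1772 mm².
A_2 = 819.4 mm².
Equal strain + equilibrium ⇒ each member carries load in proportion to AE: A₁E₁ = 180800000 N, A₂E₂ = 164700000 N, ΣAE = 345500000 N.
δ = PL/ΣAE = 306000·936/345500000 = 0.829 mm.

0.829 mm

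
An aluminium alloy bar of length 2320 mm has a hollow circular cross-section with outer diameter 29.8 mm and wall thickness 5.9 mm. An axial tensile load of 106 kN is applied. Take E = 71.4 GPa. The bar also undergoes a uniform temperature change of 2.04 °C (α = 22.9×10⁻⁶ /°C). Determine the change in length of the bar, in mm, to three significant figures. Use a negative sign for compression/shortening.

A = 443 mm².
δ_mech = NL/(AE) = 106000·2320/(443·71400) = 7.775 mm.
δ_thermal = αLΔT = 22.9e-6·2320·2.04 = 0.1084 mm.
δ = δ_mech + δ_thermal = 7.883 mm.

7.88 mm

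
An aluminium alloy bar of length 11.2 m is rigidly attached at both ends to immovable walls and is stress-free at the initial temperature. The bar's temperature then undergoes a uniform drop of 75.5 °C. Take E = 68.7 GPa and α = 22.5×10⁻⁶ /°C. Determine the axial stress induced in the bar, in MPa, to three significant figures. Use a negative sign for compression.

Free thermal expansion αLΔT = 22.5e-6 · 11200 · -75.5 = -19.03 mm.
The walls impose strain ε = −(-19.03)/11200 = 1.6987e-03; σ = Eε = 68700 · 1.6987e-03 = 116.7 MPa.

117 MPa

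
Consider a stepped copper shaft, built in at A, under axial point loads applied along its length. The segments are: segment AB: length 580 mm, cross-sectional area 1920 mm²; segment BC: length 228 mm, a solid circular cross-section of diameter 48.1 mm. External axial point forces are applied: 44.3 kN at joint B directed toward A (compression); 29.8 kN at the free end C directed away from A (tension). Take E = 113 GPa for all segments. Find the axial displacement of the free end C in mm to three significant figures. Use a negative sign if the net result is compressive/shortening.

Internal axial forces (sectioning from the free end, tension +): N_BC = 29.8 kN, N_AB = -14.5 kN.
A_BC = 1817 mm².
δ_AB = -14500·580/(1920·113000) = -0.03876 mm
δ_BC = 29800·228/(1817·113000) = 0.03309 mm
δ = Σδ_i = -0.005673 mm.

-0.00567 mm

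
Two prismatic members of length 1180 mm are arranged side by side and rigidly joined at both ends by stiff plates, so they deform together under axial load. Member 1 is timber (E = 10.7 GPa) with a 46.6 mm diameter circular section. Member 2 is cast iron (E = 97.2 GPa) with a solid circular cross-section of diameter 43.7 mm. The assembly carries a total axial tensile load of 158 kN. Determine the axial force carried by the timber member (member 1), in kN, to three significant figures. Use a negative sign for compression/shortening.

A_1 = 1706 mm².
A_2 = 1500 mm².
Equal strain + equilibrium ⇒ each member carries load in proportion to AE: A₁E₁ = 18250000 N, A₂E₂ = 145800000 N, ΣAE = 164000000 N.
F₁ = P·A₁E₁/ΣAE = 158000·18250000/164000000 = 17580 N.

17.6 kN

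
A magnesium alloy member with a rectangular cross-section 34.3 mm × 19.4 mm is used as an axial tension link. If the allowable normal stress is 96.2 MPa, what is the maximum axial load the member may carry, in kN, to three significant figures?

A = 665.4 mm².
P_max = σ_allow · A = 96.2 · 665.4 = 64010 N = 64.01 kN.

64.0 kN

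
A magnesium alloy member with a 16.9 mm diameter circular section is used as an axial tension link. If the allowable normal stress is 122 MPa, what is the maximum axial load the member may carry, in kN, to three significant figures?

27.4 kN

A = 224.3 mm².
P_max = σ_allow · A = 122 · 224.3 = 27370 N = 27.37 kN.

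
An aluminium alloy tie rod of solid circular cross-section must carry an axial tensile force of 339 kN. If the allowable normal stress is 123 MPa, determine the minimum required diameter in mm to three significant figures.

59.2 mm

Required area A ≥ P/σ_allow = 339000/123 = 2756 mm².
For a solid circular section, d ≥ √(4A/π) = 59.24 mm.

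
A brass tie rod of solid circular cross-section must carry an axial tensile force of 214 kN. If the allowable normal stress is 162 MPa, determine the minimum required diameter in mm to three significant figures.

Required area A ≥ P/σ_allow = 214000/162 = 1321 mm².
For a solid circular section, d ≥ √(4A/π) = 41.01 mm.

41.0 mm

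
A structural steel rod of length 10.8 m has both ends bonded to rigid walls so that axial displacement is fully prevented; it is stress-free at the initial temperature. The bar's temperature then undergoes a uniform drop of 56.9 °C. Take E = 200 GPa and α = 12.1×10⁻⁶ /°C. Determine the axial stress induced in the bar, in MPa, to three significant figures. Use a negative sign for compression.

138 MPa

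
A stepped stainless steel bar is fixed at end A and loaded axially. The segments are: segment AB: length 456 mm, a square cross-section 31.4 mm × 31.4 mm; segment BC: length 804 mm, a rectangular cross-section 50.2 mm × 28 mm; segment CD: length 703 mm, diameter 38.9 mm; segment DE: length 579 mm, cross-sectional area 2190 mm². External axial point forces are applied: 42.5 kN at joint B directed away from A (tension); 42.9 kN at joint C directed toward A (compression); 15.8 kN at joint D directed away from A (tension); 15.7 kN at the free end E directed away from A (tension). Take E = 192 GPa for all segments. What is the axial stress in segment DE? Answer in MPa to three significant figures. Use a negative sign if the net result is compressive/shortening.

Internal axial forces (sectioning from the free end, tension +): N_DE = 15.7 kN, N_CD = 31.5 kN, N_BC = -11.4 kN, N_AB = 31.1 kN.
σ_DE = N_DE/A_DE = 15700/2190 = 7.169 MPa.

7.17 MPa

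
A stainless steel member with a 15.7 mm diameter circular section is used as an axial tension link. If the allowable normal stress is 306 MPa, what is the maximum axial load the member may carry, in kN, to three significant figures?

A = 193.6 mm².
P_max = σ_allow · A = 306 · 193.6 = 59240 N = 59.24 kN.

59.2 kN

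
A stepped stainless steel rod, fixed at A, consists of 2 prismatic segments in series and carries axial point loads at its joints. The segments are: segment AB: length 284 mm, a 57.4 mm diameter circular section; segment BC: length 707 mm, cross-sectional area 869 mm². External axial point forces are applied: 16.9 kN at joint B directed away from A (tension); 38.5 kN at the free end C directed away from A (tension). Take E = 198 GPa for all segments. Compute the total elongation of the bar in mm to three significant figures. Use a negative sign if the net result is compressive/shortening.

0.189 mm

Internal axial forces (sectioning from the free end, tension +): N_BC = 38.5 kN, N_AB = 55.4 kN.
A_AB = 2588 mm².
δ_AB = 55400·284/(2588·198000) = 0.03071 mm
δ_BC = 38500·707/(869·198000) = 0.1582 mm
δ = Σδ_i = 0.1889 mm.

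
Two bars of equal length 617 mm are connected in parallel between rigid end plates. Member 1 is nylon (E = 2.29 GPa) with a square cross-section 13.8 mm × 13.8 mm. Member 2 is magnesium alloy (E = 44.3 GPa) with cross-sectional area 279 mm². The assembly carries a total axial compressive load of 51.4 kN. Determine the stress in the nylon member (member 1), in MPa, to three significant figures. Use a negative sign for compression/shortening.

-9.20 MPa

A_1 = 190.4 mm².
Equal strain + equilibrium ⇒ each member carries load in proportion to AE: A₁E₁ = 436100 N, A₂E₂ = 12360000 N, ΣAE = 12800000 N.
σ₁ = P·E₁/ΣAE = -51400·2290/12800000 = -9.199 MPa.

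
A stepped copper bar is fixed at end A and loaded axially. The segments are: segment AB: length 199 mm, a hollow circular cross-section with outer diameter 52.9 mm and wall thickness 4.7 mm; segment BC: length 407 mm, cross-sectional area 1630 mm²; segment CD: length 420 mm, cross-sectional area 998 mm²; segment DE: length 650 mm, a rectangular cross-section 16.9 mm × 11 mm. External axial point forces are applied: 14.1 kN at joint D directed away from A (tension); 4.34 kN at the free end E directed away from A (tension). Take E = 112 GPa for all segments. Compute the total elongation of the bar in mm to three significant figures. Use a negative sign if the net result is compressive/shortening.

Internal axial forces (sectioning from the free end, tension +): N_DE = 4.34 kN, N_CD = 18.44 kN, N_BC = 18.44 kN, N_AB = 18.44 kN.
A_AB = 711.7 mm².
A_DE = 185.9 mm².
δ_AB = 18440·199/(711.7·112000) = 0.04604 mm
δ_BC = 18440·407/(1630·112000) = 0.04111 mm
δ_CD = 18440·420/(998·112000) = 0.06929 mm
δ_DE = 4340·650/(185.9·112000) = 0.1355 mm
δ = Σδ_i = 0.2919 mm.

0.292 mm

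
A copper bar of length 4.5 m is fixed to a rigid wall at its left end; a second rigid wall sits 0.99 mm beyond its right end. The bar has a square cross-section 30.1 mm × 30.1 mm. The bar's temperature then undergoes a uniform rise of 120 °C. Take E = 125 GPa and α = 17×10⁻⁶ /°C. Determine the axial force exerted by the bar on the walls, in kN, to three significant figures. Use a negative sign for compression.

Free thermal expansion αLΔT = 17e-6 · 4500 · 120 = 9.18 mm.
The walls engage after the gap closes; constrained expansion = 9.18 − 0.99 = 8.19 mm.
The walls impose strain ε = −(8.19)/4500 = -1.8200e-03; σ = Eε = 125000 · -1.8200e-03 = -227.5 MPa.
Wall reaction R = σ·A = -227.5·906 = -206100 N = -206.1 kN.

-206 kN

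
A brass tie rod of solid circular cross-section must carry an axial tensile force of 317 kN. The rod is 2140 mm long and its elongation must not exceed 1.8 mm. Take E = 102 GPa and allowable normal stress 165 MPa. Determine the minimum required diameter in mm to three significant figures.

68.6 mm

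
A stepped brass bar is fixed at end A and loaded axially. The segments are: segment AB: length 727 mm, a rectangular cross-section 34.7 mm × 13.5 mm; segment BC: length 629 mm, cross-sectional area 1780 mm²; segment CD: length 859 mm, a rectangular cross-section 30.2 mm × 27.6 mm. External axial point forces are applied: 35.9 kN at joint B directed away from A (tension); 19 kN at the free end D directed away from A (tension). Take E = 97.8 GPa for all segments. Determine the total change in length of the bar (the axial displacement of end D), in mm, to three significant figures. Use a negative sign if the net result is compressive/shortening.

1.14 mm

Internal axial forces (sectioning from the free end, tension +): N_CD = 19 kN, N_BC = 19 kN, N_AB = 54.9 kN.
A_AB = 468.5 mm².
A_CD = 833.5 mm².
δ_AB = 54900·727/(468.5·97800) = 0.8712 mm
δ_BC = 19000·629/(1780·97800) = 0.06865 mm
δ_CD = 19000·859/(833.5·97800) = 0.2002 mm
δ = Σδ_i = 1.14 mm.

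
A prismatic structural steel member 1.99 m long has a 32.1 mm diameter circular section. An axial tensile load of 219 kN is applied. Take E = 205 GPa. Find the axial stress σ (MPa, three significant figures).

A = 809.3 mm².
σ = N/A = 219000/809.3 = 270.6 MPa.

271 MPa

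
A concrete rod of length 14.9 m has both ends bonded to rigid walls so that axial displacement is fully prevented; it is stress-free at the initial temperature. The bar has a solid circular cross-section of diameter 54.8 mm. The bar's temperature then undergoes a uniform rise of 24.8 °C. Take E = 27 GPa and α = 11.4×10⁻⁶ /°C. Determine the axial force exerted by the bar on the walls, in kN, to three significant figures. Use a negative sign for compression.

-18.0 kN

Free thermal expansion αLΔT = 11.4e-6 · 14900 · 24.8 = 4.213 mm.
The walls impose strain ε = −(4.213)/14900 = -2.8272e-04; σ = Eε = 27000 · -2.8272e-04 = -7.633 MPa.
Wall reaction R = σ·A = -7.633·2359 = -18000 N = -18 kN.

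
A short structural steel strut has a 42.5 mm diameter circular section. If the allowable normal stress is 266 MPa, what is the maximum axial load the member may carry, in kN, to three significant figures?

377 kN

A = 1419 mm².
P_max = σ_allow · A = 266 · 1419 = 377400 N = 377.4 kN.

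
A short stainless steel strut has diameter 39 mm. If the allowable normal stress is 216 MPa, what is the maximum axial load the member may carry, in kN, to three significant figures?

A = 1195 mm².
P_max = σ_allow · A = 216 · 1195 = 258000 N = 258 kN.

258 kN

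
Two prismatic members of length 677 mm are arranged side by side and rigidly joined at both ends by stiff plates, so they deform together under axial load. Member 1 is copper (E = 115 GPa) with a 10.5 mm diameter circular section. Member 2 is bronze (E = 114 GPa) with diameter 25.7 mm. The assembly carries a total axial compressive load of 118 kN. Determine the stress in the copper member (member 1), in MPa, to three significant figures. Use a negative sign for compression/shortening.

A_1 = 86.59 mm².
A_2 = 518.7 mm².
Equal strain + equilibrium ⇒ each member carries load in proportion to AE: A₁E₁ = 9958000 N, A₂E₂ = 59140000 N, ΣAE = 69100000 N.
σ₁ = P·E₁/ΣAE = -118000·115000/69100000 = -196.4 MPa.

-196 MPa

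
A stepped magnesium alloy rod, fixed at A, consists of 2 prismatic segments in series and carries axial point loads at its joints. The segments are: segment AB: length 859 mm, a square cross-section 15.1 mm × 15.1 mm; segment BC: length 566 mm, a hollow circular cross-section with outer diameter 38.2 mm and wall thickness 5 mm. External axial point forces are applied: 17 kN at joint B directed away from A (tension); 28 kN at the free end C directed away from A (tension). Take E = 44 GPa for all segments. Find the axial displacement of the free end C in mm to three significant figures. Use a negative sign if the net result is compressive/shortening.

4.54 mm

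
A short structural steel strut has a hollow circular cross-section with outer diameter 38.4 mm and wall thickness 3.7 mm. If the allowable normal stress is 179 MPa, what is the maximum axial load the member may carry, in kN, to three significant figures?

A = 403.3 mm².
P_max = σ_allow · A = 179 · 403.3 = 72200 N = 72.2 kN.

72.2 kN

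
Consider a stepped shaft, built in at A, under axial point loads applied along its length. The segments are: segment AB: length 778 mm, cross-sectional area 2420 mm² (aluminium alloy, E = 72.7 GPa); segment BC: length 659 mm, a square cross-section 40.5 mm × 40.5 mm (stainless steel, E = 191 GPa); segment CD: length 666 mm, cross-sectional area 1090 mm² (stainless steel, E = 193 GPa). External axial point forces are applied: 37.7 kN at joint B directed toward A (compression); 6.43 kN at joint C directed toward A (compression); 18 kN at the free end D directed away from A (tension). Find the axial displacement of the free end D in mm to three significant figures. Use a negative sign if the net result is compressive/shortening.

Internal axial forces (sectioning from the free end, tension +): N_CD = 18 kN, N_BC = 11.57 kN, N_AB = -26.13 kN.
A_BC = 1640 mm².
δ_AB = -26130·778/(2420·72700) = -0.1155 mm
δ_BC = 11570·659/(1640·191000) = 0.02434 mm
δ_CD = 18000·666/(1090·193000) = 0.05699 mm
δ = Σδ_i = -0.03423 mm.

-0.0342 mm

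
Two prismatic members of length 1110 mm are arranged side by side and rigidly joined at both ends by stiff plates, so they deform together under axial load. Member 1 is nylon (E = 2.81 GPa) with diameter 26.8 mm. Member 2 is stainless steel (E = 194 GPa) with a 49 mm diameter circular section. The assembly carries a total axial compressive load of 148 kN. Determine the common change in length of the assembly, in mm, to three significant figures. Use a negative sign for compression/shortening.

-0.447 mm

A_1 = 564.1 mm².
A_2 = 1886 mm².
Equal strain + equilibrium ⇒ each member carries load in proportion to AE: A₁E₁ = 1585000 N, A₂E₂ = 365800000 N, ΣAE = 367400000 N.
δ = PL/ΣAE = -148000·1110/367400000 = -0.4471 mm.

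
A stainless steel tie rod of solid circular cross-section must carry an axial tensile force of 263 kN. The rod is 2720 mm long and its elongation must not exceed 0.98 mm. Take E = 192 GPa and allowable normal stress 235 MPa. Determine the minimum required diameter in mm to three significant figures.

Required area A ≥ P/σ_allow = 263000/235 = 1119 mm².
For a solid circular section, d ≥ √(4A/π) = 37.75 mm.
Elongation limit: A ≥ PL/(Eδ_allow) = 263000·2720/(192000·0.98) = 3802 mm² ⇒ d ≥ 69.58 mm.
The elongation limit governs.

69.6 mm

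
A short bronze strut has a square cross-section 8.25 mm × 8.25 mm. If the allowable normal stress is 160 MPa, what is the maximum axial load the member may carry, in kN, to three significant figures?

A = 68.06 mm².
P_max = σ_allow · A = 160 · 68.06 = 10890 N = 10.89 kN.

10.9 kN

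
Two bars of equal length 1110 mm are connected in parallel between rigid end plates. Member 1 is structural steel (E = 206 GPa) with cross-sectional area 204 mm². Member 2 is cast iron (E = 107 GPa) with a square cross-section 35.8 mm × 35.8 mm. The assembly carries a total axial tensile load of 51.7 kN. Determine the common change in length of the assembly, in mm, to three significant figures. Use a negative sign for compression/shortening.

0.320 mm

A_2 = 1282 mm².
Equal strain + equilibrium ⇒ each member carries load in proportion to AE: A₁E₁ = 42020000 N, A₂E₂ = 137100000 N, ΣAE = 179200000 N.
δ = PL/ΣAE = 51700·1110/179200000 = 0.3203 mm.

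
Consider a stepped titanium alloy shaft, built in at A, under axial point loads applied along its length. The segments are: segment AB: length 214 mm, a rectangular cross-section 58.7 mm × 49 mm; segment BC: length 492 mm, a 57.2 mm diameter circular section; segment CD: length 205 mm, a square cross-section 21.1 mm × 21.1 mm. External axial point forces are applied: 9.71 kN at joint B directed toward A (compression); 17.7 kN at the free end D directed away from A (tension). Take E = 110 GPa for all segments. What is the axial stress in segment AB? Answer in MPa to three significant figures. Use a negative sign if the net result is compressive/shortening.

2.78 MPa

Internal axial forces (sectioning from the free end, tension +): N_CD = 17.7 kN, N_BC = 17.7 kN, N_AB = 7.99 kN.
A_AB = 2876 mm².
σ_AB = N_AB/A_AB = 7990/2876 = 2.778 MPa.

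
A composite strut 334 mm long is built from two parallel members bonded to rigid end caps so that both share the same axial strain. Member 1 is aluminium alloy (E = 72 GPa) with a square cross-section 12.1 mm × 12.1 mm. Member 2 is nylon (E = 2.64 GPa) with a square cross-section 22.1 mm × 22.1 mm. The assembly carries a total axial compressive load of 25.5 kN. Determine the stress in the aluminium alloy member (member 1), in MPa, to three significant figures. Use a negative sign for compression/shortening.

A_1 = 146.4 mm².
A_2 = 488.4 mm².
Equal strain + equilibrium ⇒ each member carries load in proportion to AE: A₁E₁ = 10540000 N, A₂E₂ = 1289000 N, ΣAE = 11830000 N.
σ₁ = P·E₁/ΣAE = -25500·72000/11830000 = -155.2 MPa.

-155 MPa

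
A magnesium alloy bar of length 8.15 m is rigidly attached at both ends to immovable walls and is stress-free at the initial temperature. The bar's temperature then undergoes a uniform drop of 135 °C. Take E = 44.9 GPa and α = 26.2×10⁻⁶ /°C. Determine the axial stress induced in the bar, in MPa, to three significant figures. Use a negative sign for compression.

Free thermal expansion αLΔT = 26.2e-6 · 8150 · -135 = -28.83 mm.
The walls impose strain ε = −(-28.83)/8150 = 3.5370e-03; σ = Eε = 44900 · 3.5370e-03 = 158.8 MPa.

159 MPa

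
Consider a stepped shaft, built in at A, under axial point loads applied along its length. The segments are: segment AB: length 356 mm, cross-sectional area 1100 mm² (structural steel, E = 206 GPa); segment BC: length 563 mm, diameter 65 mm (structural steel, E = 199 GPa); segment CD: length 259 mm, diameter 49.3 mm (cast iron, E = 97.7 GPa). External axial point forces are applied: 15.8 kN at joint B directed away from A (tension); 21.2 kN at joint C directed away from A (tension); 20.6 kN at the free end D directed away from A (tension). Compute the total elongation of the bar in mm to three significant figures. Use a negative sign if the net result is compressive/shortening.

0.155 mm

Internal axial forces (sectioning from the free end, tension +): N_CD = 20.6 kN, N_BC = 41.8 kN, N_AB = 57.6 kN.
A_BC = 3318 mm².
A_CD = 1909 mm².
δ_AB = 57600·356/(1100·206000) = 0.09049 mm
δ_BC = 41800·563/(3318·199000) = 0.03564 mm
δ_CD = 20600·259/(1909·97700) = 0.02861 mm
δ = Σδ_i = 0.1547 mm.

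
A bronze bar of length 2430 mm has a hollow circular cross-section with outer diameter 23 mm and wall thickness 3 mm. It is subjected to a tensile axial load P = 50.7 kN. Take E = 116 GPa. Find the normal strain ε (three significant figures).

A = 188.5 mm².
σ = N/A = 269 MPa; ε = σ/E = 269/116000 = 2.319e-03.

0.00232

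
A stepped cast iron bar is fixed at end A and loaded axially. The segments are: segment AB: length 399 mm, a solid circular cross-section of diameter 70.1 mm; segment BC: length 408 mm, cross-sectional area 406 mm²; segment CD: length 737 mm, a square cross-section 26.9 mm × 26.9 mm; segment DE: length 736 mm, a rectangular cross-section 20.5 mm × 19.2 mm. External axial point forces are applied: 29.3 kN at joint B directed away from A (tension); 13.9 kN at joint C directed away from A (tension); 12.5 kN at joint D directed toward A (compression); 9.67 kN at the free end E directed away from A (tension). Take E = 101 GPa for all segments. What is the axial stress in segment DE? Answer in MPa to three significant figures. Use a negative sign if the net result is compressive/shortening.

Internal axial forces (sectioning from the free end, tension +): N_DE = 9.67 kN, N_CD = -2.83 kN, N_BC = 11.07 kN, N_AB = 40.37 kN.
A_DE = 393.6 mm².
σ_DE = N_DE/A_DE = 9670/393.6 = 24.57 MPa.

24.6 MPa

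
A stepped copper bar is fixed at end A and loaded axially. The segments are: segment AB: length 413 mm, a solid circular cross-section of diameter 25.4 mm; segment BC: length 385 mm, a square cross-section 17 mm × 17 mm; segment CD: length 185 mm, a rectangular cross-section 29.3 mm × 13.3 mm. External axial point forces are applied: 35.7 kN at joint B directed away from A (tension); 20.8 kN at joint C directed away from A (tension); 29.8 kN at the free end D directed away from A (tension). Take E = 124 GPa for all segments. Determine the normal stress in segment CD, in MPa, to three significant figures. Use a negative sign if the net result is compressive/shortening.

76.5 MPa

Internal axial forces (sectioning from the free end, tension +): N_CD = 29.8 kN, N_BC = 50.6 kN, N_AB = 86.3 kN.
A_CD = 389.7 mm².
σ_CD = N_CD/A_CD = 29800/389.7 = 76.47 MPa.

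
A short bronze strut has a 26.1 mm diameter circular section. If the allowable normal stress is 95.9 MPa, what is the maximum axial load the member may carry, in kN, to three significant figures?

51.3 kN

A = 535 mm².
P_max = σ_allow · A = 95.9 · 535 = 51310 N = 51.31 kN.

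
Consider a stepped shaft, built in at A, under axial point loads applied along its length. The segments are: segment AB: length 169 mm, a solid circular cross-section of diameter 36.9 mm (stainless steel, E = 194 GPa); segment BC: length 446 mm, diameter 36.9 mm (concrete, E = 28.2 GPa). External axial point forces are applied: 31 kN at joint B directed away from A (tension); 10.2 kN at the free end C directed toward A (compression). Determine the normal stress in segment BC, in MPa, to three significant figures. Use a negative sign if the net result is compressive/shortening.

-9.54 MPa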